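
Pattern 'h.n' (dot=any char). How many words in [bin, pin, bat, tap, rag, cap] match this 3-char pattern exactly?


Pattern 'h.n' means: starts with 'h', any single char, ends with 'n'.
Checking each word (must be exactly 3 chars):
  'bin' (len=3): no
  'pin' (len=3): no
  'bat' (len=3): no
  'tap' (len=3): no
  'rag' (len=3): no
  'cap' (len=3): no
Matching words: []
Total: 0

0


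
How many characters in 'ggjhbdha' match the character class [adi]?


Character class [adi] matches any of: {a, d, i}
Scanning string 'ggjhbdha' character by character:
  pos 0: 'g' -> no
  pos 1: 'g' -> no
  pos 2: 'j' -> no
  pos 3: 'h' -> no
  pos 4: 'b' -> no
  pos 5: 'd' -> MATCH
  pos 6: 'h' -> no
  pos 7: 'a' -> MATCH
Total matches: 2

2


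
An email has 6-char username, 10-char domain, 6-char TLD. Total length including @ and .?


An email address has format: username@domain.tld
Username length: 6
'@' character: 1
Domain length: 10
'.' character: 1
TLD length: 6
Total = 6 + 1 + 10 + 1 + 6 = 24

24


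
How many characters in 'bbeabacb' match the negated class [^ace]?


Negated class [^ace] matches any char NOT in {a, c, e}
Scanning 'bbeabacb':
  pos 0: 'b' -> MATCH
  pos 1: 'b' -> MATCH
  pos 2: 'e' -> no (excluded)
  pos 3: 'a' -> no (excluded)
  pos 4: 'b' -> MATCH
  pos 5: 'a' -> no (excluded)
  pos 6: 'c' -> no (excluded)
  pos 7: 'b' -> MATCH
Total matches: 4

4


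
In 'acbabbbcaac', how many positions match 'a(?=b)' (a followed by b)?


Lookahead 'a(?=b)' matches 'a' only when followed by 'b'.
String: 'acbabbbcaac'
Checking each position where char is 'a':
  pos 0: 'a' -> no (next='c')
  pos 3: 'a' -> MATCH (next='b')
  pos 8: 'a' -> no (next='a')
  pos 9: 'a' -> no (next='c')
Matching positions: [3]
Count: 1

1


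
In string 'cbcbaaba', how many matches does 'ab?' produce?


Pattern 'ab?' matches 'a' optionally followed by 'b'.
String: 'cbcbaaba'
Scanning left to right for 'a' then checking next char:
  Match 1: 'a' (a not followed by b)
  Match 2: 'ab' (a followed by b)
  Match 3: 'a' (a not followed by b)
Total matches: 3

3


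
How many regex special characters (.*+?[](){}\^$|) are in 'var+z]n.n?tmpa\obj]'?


Regex special characters are: . * + ? [ ] ( ) { } \ ^ $ |
Scanning 'var+z]n.n?tmpa\obj]':
  pos 3: '+' -> SPECIAL
  pos 5: ']' -> SPECIAL
  pos 7: '.' -> SPECIAL
  pos 9: '?' -> SPECIAL
  pos 14: '\' -> SPECIAL
  pos 18: ']' -> SPECIAL
Special chars found: ['+', ']', '.', '?', '\\', ']']
Total: 6

6


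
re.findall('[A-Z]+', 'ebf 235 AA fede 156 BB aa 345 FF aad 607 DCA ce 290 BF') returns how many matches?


Pattern '[A-Z]+' finds one or more uppercase letters.
Text: 'ebf 235 AA fede 156 BB aa 345 FF aad 607 DCA ce 290 BF'
Scanning for matches:
  Match 1: 'AA'
  Match 2: 'BB'
  Match 3: 'FF'
  Match 4: 'DCA'
  Match 5: 'BF'
Total matches: 5

5


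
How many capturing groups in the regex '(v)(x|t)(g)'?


To count capturing groups, count each '(' that starts a group.
Pattern: '(v)(x|t)(g)'
Walking through the pattern:
  Position 0: '(' -> group #1
  Position 3: '(' -> group #2
  Position 8: '(' -> group #3
Total capturing groups: 3

3


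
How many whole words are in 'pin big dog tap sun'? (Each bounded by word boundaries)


Word boundaries (\b) mark the start/end of each word.
Text: 'pin big dog tap sun'
Splitting by whitespace:
  Word 1: 'pin'
  Word 2: 'big'
  Word 3: 'dog'
  Word 4: 'tap'
  Word 5: 'sun'
Total whole words: 5

5


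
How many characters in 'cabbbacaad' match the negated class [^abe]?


Negated class [^abe] matches any char NOT in {a, b, e}
Scanning 'cabbbacaad':
  pos 0: 'c' -> MATCH
  pos 1: 'a' -> no (excluded)
  pos 2: 'b' -> no (excluded)
  pos 3: 'b' -> no (excluded)
  pos 4: 'b' -> no (excluded)
  pos 5: 'a' -> no (excluded)
  pos 6: 'c' -> MATCH
  pos 7: 'a' -> no (excluded)
  pos 8: 'a' -> no (excluded)
  pos 9: 'd' -> MATCH
Total matches: 3

3


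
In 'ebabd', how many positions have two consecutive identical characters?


Looking for consecutive identical characters in 'ebabd':
  pos 0-1: 'e' vs 'b' -> different
  pos 1-2: 'b' vs 'a' -> different
  pos 2-3: 'a' vs 'b' -> different
  pos 3-4: 'b' vs 'd' -> different
Consecutive identical pairs: []
Count: 0

0


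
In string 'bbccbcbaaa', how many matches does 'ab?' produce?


Pattern 'ab?' matches 'a' optionally followed by 'b'.
String: 'bbccbcbaaa'
Scanning left to right for 'a' then checking next char:
  Match 1: 'a' (a not followed by b)
  Match 2: 'a' (a not followed by b)
  Match 3: 'a' (a not followed by b)
Total matches: 3

3


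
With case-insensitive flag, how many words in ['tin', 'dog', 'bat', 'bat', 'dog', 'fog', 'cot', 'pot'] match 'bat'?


Case-insensitive matching: compare each word's lowercase form to 'bat'.
  'tin' -> lower='tin' -> no
  'dog' -> lower='dog' -> no
  'bat' -> lower='bat' -> MATCH
  'bat' -> lower='bat' -> MATCH
  'dog' -> lower='dog' -> no
  'fog' -> lower='fog' -> no
  'cot' -> lower='cot' -> no
  'pot' -> lower='pot' -> no
Matches: ['bat', 'bat']
Count: 2

2


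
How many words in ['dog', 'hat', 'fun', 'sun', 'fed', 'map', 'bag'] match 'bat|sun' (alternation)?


Alternation 'bat|sun' matches either 'bat' or 'sun'.
Checking each word:
  'dog' -> no
  'hat' -> no
  'fun' -> no
  'sun' -> MATCH
  'fed' -> no
  'map' -> no
  'bag' -> no
Matches: ['sun']
Count: 1

1


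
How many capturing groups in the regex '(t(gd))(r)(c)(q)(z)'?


To count capturing groups, count each '(' that starts a group.
Pattern: '(t(gd))(r)(c)(q)(z)'
Walking through the pattern:
  Position 0: '(' -> group #1
  Position 2: '(' -> group #2
  Position 7: '(' -> group #3
  Position 10: '(' -> group #4
  Position 13: '(' -> group #5
  Position 16: '(' -> group #6
Total capturing groups: 6

6


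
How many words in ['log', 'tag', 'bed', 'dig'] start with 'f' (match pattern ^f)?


Pattern ^f anchors to start of word. Check which words begin with 'f':
  'log' -> no
  'tag' -> no
  'bed' -> no
  'dig' -> no
Matching words: []
Count: 0

0


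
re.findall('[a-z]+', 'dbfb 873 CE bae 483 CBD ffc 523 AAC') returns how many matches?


Pattern '[a-z]+' finds one or more lowercase letters.
Text: 'dbfb 873 CE bae 483 CBD ffc 523 AAC'
Scanning for matches:
  Match 1: 'dbfb'
  Match 2: 'bae'
  Match 3: 'ffc'
Total matches: 3

3


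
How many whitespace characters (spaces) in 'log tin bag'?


\s matches whitespace characters (spaces, tabs, etc.).
Text: 'log tin bag'
This text has 3 words separated by spaces.
Number of spaces = number of words - 1 = 3 - 1 = 2

2


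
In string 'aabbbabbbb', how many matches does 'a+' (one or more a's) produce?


Pattern 'a+' matches one or more consecutive a's.
String: 'aabbbabbbb'
Scanning for runs of a:
  Match 1: 'aa' (length 2)
  Match 2: 'a' (length 1)
Total matches: 2

2


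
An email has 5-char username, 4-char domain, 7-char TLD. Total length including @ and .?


An email address has format: username@domain.tld
Username length: 5
'@' character: 1
Domain length: 4
'.' character: 1
TLD length: 7
Total = 5 + 1 + 4 + 1 + 7 = 18

18


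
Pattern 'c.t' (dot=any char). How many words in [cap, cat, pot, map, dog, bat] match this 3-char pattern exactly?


Pattern 'c.t' means: starts with 'c', any single char, ends with 't'.
Checking each word (must be exactly 3 chars):
  'cap' (len=3): no
  'cat' (len=3): MATCH
  'pot' (len=3): no
  'map' (len=3): no
  'dog' (len=3): no
  'bat' (len=3): no
Matching words: ['cat']
Total: 1

1


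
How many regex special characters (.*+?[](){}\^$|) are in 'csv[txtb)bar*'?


Regex special characters are: . * + ? [ ] ( ) { } \ ^ $ |
Scanning 'csv[txtb)bar*':
  pos 3: '[' -> SPECIAL
  pos 8: ')' -> SPECIAL
  pos 12: '*' -> SPECIAL
Special chars found: ['[', ')', '*']
Total: 3

3


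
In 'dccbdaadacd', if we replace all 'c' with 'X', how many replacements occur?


re.sub('c', 'X', text) replaces every occurrence of 'c' with 'X'.
Text: 'dccbdaadacd'
Scanning for 'c':
  pos 1: 'c' -> replacement #1
  pos 2: 'c' -> replacement #2
  pos 9: 'c' -> replacement #3
Total replacements: 3

3


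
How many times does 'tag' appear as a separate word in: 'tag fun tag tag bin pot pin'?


Scanning each word for exact match 'tag':
  Word 1: 'tag' -> MATCH
  Word 2: 'fun' -> no
  Word 3: 'tag' -> MATCH
  Word 4: 'tag' -> MATCH
  Word 5: 'bin' -> no
  Word 6: 'pot' -> no
  Word 7: 'pin' -> no
Total matches: 3

3


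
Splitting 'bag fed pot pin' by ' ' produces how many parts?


Splitting by ' ' breaks the string at each occurrence of the separator.
Text: 'bag fed pot pin'
Parts after split:
  Part 1: 'bag'
  Part 2: 'fed'
  Part 3: 'pot'
  Part 4: 'pin'
Total parts: 4

4


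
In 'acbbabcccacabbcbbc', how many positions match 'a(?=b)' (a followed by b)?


Lookahead 'a(?=b)' matches 'a' only when followed by 'b'.
String: 'acbbabcccacabbcbbc'
Checking each position where char is 'a':
  pos 0: 'a' -> no (next='c')
  pos 4: 'a' -> MATCH (next='b')
  pos 9: 'a' -> no (next='c')
  pos 11: 'a' -> MATCH (next='b')
Matching positions: [4, 11]
Count: 2

2


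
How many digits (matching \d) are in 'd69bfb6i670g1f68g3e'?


\d matches any digit 0-9.
Scanning 'd69bfb6i670g1f68g3e':
  pos 1: '6' -> DIGIT
  pos 2: '9' -> DIGIT
  pos 6: '6' -> DIGIT
  pos 8: '6' -> DIGIT
  pos 9: '7' -> DIGIT
  pos 10: '0' -> DIGIT
  pos 12: '1' -> DIGIT
  pos 14: '6' -> DIGIT
  pos 15: '8' -> DIGIT
  pos 17: '3' -> DIGIT
Digits found: ['6', '9', '6', '6', '7', '0', '1', '6', '8', '3']
Total: 10

10


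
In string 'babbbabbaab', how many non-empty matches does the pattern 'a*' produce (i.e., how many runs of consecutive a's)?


Pattern 'a*' matches zero or more a's. We want non-empty runs of consecutive a's.
String: 'babbbabbaab'
Walking through the string to find runs of a's:
  Run 1: positions 1-1 -> 'a'
  Run 2: positions 5-5 -> 'a'
  Run 3: positions 8-9 -> 'aa'
Non-empty runs found: ['a', 'a', 'aa']
Count: 3

3


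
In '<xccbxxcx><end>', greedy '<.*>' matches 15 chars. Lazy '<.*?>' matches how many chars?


Greedy '<.*>' tries to match as MUCH as possible.
Lazy '<.*?>' tries to match as LITTLE as possible.

String: '<xccbxxcx><end>'
Greedy '<.*>' starts at first '<' and extends to the LAST '>': '<xccbxxcx><end>' (15 chars)
Lazy '<.*?>' starts at first '<' and stops at the FIRST '>': '<xccbxxcx>' (10 chars)

10


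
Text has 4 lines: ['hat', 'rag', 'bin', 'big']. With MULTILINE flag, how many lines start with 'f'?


With MULTILINE flag, ^ matches the start of each line.
Lines: ['hat', 'rag', 'bin', 'big']
Checking which lines start with 'f':
  Line 1: 'hat' -> no
  Line 2: 'rag' -> no
  Line 3: 'bin' -> no
  Line 4: 'big' -> no
Matching lines: []
Count: 0

0


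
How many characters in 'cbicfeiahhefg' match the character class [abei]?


Character class [abei] matches any of: {a, b, e, i}
Scanning string 'cbicfeiahhefg' character by character:
  pos 0: 'c' -> no
  pos 1: 'b' -> MATCH
  pos 2: 'i' -> MATCH
  pos 3: 'c' -> no
  pos 4: 'f' -> no
  pos 5: 'e' -> MATCH
  pos 6: 'i' -> MATCH
  pos 7: 'a' -> MATCH
  pos 8: 'h' -> no
  pos 9: 'h' -> no
  pos 10: 'e' -> MATCH
  pos 11: 'f' -> no
  pos 12: 'g' -> no
Total matches: 6

6


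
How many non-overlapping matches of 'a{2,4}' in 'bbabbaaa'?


Pattern 'a{2,4}' matches between 2 and 4 consecutive a's (greedy).
String: 'bbabbaaa'
Finding runs of a's and applying greedy matching:
  Run at pos 2: 'a' (length 1)
  Run at pos 5: 'aaa' (length 3)
Matches: ['aaa']
Count: 1

1


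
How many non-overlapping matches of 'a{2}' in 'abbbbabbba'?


Pattern 'a{2}' matches exactly 2 consecutive a's (greedy, non-overlapping).
String: 'abbbbabbba'
Scanning for runs of a's:
  Run at pos 0: 'a' (length 1) -> 0 match(es)
  Run at pos 5: 'a' (length 1) -> 0 match(es)
  Run at pos 9: 'a' (length 1) -> 0 match(es)
Matches found: []
Total: 0

0


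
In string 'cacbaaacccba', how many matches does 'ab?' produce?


Pattern 'ab?' matches 'a' optionally followed by 'b'.
String: 'cacbaaacccba'
Scanning left to right for 'a' then checking next char:
  Match 1: 'a' (a not followed by b)
  Match 2: 'a' (a not followed by b)
  Match 3: 'a' (a not followed by b)
  Match 4: 'a' (a not followed by b)
  Match 5: 'a' (a not followed by b)
Total matches: 5

5


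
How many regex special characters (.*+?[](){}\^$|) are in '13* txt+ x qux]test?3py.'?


Regex special characters are: . * + ? [ ] ( ) { } \ ^ $ |
Scanning '13* txt+ x qux]test?3py.':
  pos 2: '*' -> SPECIAL
  pos 7: '+' -> SPECIAL
  pos 14: ']' -> SPECIAL
  pos 19: '?' -> SPECIAL
  pos 23: '.' -> SPECIAL
Special chars found: ['*', '+', ']', '?', '.']
Total: 5

5


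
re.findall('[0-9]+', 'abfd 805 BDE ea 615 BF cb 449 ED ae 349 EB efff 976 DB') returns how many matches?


Pattern '[0-9]+' finds one or more digits.
Text: 'abfd 805 BDE ea 615 BF cb 449 ED ae 349 EB efff 976 DB'
Scanning for matches:
  Match 1: '805'
  Match 2: '615'
  Match 3: '449'
  Match 4: '349'
  Match 5: '976'
Total matches: 5

5


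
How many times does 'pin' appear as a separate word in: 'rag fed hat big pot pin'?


Scanning each word for exact match 'pin':
  Word 1: 'rag' -> no
  Word 2: 'fed' -> no
  Word 3: 'hat' -> no
  Word 4: 'big' -> no
  Word 5: 'pot' -> no
  Word 6: 'pin' -> MATCH
Total matches: 1

1


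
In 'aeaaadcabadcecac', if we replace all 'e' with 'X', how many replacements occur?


re.sub('e', 'X', text) replaces every occurrence of 'e' with 'X'.
Text: 'aeaaadcabadcecac'
Scanning for 'e':
  pos 1: 'e' -> replacement #1
  pos 12: 'e' -> replacement #2
Total replacements: 2

2


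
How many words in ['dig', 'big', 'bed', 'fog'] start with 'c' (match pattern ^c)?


Pattern ^c anchors to start of word. Check which words begin with 'c':
  'dig' -> no
  'big' -> no
  'bed' -> no
  'fog' -> no
Matching words: []
Count: 0

0


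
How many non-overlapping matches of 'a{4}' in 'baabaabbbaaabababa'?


Pattern 'a{4}' matches exactly 4 consecutive a's (greedy, non-overlapping).
String: 'baabaabbbaaabababa'
Scanning for runs of a's:
  Run at pos 1: 'aa' (length 2) -> 0 match(es)
  Run at pos 4: 'aa' (length 2) -> 0 match(es)
  Run at pos 9: 'aaa' (length 3) -> 0 match(es)
  Run at pos 13: 'a' (length 1) -> 0 match(es)
  Run at pos 15: 'a' (length 1) -> 0 match(es)
  Run at pos 17: 'a' (length 1) -> 0 match(es)
Matches found: []
Total: 0

0


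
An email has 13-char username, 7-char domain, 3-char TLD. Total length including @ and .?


An email address has format: username@domain.tld
Username length: 13
'@' character: 1
Domain length: 7
'.' character: 1
TLD length: 3
Total = 13 + 1 + 7 + 1 + 3 = 25

25


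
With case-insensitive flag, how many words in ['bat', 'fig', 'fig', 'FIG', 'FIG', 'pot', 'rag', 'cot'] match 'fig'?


Case-insensitive matching: compare each word's lowercase form to 'fig'.
  'bat' -> lower='bat' -> no
  'fig' -> lower='fig' -> MATCH
  'fig' -> lower='fig' -> MATCH
  'FIG' -> lower='fig' -> MATCH
  'FIG' -> lower='fig' -> MATCH
  'pot' -> lower='pot' -> no
  'rag' -> lower='rag' -> no
  'cot' -> lower='cot' -> no
Matches: ['fig', 'fig', 'FIG', 'FIG']
Count: 4

4


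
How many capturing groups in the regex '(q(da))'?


To count capturing groups, count each '(' that starts a group.
Pattern: '(q(da))'
Walking through the pattern:
  Position 0: '(' -> group #1
  Position 2: '(' -> group #2
Total capturing groups: 2

2


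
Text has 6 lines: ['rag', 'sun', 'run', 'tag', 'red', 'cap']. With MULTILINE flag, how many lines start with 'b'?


With MULTILINE flag, ^ matches the start of each line.
Lines: ['rag', 'sun', 'run', 'tag', 'red', 'cap']
Checking which lines start with 'b':
  Line 1: 'rag' -> no
  Line 2: 'sun' -> no
  Line 3: 'run' -> no
  Line 4: 'tag' -> no
  Line 5: 'red' -> no
  Line 6: 'cap' -> no
Matching lines: []
Count: 0

0


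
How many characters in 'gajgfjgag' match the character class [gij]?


Character class [gij] matches any of: {g, i, j}
Scanning string 'gajgfjgag' character by character:
  pos 0: 'g' -> MATCH
  pos 1: 'a' -> no
  pos 2: 'j' -> MATCH
  pos 3: 'g' -> MATCH
  pos 4: 'f' -> no
  pos 5: 'j' -> MATCH
  pos 6: 'g' -> MATCH
  pos 7: 'a' -> no
  pos 8: 'g' -> MATCH
Total matches: 6

6


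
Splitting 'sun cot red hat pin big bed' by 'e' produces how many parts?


Splitting by 'e' breaks the string at each occurrence of the separator.
Text: 'sun cot red hat pin big bed'
Parts after split:
  Part 1: 'sun cot r'
  Part 2: 'd hat pin big b'
  Part 3: 'd'
Total parts: 3

3


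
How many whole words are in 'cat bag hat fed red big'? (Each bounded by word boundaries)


Word boundaries (\b) mark the start/end of each word.
Text: 'cat bag hat fed red big'
Splitting by whitespace:
  Word 1: 'cat'
  Word 2: 'bag'
  Word 3: 'hat'
  Word 4: 'fed'
  Word 5: 'red'
  Word 6: 'big'
Total whole words: 6

6


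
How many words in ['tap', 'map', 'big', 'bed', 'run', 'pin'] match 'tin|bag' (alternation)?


Alternation 'tin|bag' matches either 'tin' or 'bag'.
Checking each word:
  'tap' -> no
  'map' -> no
  'big' -> no
  'bed' -> no
  'run' -> no
  'pin' -> no
Matches: []
Count: 0

0


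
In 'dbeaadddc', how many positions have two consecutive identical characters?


Looking for consecutive identical characters in 'dbeaadddc':
  pos 0-1: 'd' vs 'b' -> different
  pos 1-2: 'b' vs 'e' -> different
  pos 2-3: 'e' vs 'a' -> different
  pos 3-4: 'a' vs 'a' -> MATCH ('aa')
  pos 4-5: 'a' vs 'd' -> different
  pos 5-6: 'd' vs 'd' -> MATCH ('dd')
  pos 6-7: 'd' vs 'd' -> MATCH ('dd')
  pos 7-8: 'd' vs 'c' -> different
Consecutive identical pairs: ['aa', 'dd', 'dd']
Count: 3

3


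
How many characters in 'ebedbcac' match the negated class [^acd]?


Negated class [^acd] matches any char NOT in {a, c, d}
Scanning 'ebedbcac':
  pos 0: 'e' -> MATCH
  pos 1: 'b' -> MATCH
  pos 2: 'e' -> MATCH
  pos 3: 'd' -> no (excluded)
  pos 4: 'b' -> MATCH
  pos 5: 'c' -> no (excluded)
  pos 6: 'a' -> no (excluded)
  pos 7: 'c' -> no (excluded)
Total matches: 4

4


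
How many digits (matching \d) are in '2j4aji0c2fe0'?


\d matches any digit 0-9.
Scanning '2j4aji0c2fe0':
  pos 0: '2' -> DIGIT
  pos 2: '4' -> DIGIT
  pos 6: '0' -> DIGIT
  pos 8: '2' -> DIGIT
  pos 11: '0' -> DIGIT
Digits found: ['2', '4', '0', '2', '0']
Total: 5

5


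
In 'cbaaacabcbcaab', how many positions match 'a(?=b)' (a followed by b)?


Lookahead 'a(?=b)' matches 'a' only when followed by 'b'.
String: 'cbaaacabcbcaab'
Checking each position where char is 'a':
  pos 2: 'a' -> no (next='a')
  pos 3: 'a' -> no (next='a')
  pos 4: 'a' -> no (next='c')
  pos 6: 'a' -> MATCH (next='b')
  pos 11: 'a' -> no (next='a')
  pos 12: 'a' -> MATCH (next='b')
Matching positions: [6, 12]
Count: 2

2


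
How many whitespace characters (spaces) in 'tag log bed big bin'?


\s matches whitespace characters (spaces, tabs, etc.).
Text: 'tag log bed big bin'
This text has 5 words separated by spaces.
Number of spaces = number of words - 1 = 5 - 1 = 4

4


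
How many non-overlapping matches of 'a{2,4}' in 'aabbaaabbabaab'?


Pattern 'a{2,4}' matches between 2 and 4 consecutive a's (greedy).
String: 'aabbaaabbabaab'
Finding runs of a's and applying greedy matching:
  Run at pos 0: 'aa' (length 2)
  Run at pos 4: 'aaa' (length 3)
  Run at pos 9: 'a' (length 1)
  Run at pos 11: 'aa' (length 2)
Matches: ['aa', 'aaa', 'aa']
Count: 3

3


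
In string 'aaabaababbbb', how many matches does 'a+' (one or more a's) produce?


Pattern 'a+' matches one or more consecutive a's.
String: 'aaabaababbbb'
Scanning for runs of a:
  Match 1: 'aaa' (length 3)
  Match 2: 'aa' (length 2)
  Match 3: 'a' (length 1)
Total matches: 3

3


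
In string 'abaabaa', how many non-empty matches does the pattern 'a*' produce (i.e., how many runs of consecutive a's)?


Pattern 'a*' matches zero or more a's. We want non-empty runs of consecutive a's.
String: 'abaabaa'
Walking through the string to find runs of a's:
  Run 1: positions 0-0 -> 'a'
  Run 2: positions 2-3 -> 'aa'
  Run 3: positions 5-6 -> 'aa'
Non-empty runs found: ['a', 'aa', 'aa']
Count: 3

3


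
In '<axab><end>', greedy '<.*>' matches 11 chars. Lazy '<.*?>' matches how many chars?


Greedy '<.*>' tries to match as MUCH as possible.
Lazy '<.*?>' tries to match as LITTLE as possible.

String: '<axab><end>'
Greedy '<.*>' starts at first '<' and extends to the LAST '>': '<axab><end>' (11 chars)
Lazy '<.*?>' starts at first '<' and stops at the FIRST '>': '<axab>' (6 chars)

6


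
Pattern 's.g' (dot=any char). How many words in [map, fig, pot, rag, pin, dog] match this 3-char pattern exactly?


Pattern 's.g' means: starts with 's', any single char, ends with 'g'.
Checking each word (must be exactly 3 chars):
  'map' (len=3): no
  'fig' (len=3): no
  'pot' (len=3): no
  'rag' (len=3): no
  'pin' (len=3): no
  'dog' (len=3): no
Matching words: []
Total: 0

0


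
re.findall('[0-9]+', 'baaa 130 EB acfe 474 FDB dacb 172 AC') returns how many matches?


Pattern '[0-9]+' finds one or more digits.
Text: 'baaa 130 EB acfe 474 FDB dacb 172 AC'
Scanning for matches:
  Match 1: '130'
  Match 2: '474'
  Match 3: '172'
Total matches: 3

3


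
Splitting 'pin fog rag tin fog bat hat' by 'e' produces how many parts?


Splitting by 'e' breaks the string at each occurrence of the separator.
Text: 'pin fog rag tin fog bat hat'
Parts after split:
  Part 1: 'pin fog rag tin fog bat hat'
Total parts: 1

1


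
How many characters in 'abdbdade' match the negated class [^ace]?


Negated class [^ace] matches any char NOT in {a, c, e}
Scanning 'abdbdade':
  pos 0: 'a' -> no (excluded)
  pos 1: 'b' -> MATCH
  pos 2: 'd' -> MATCH
  pos 3: 'b' -> MATCH
  pos 4: 'd' -> MATCH
  pos 5: 'a' -> no (excluded)
  pos 6: 'd' -> MATCH
  pos 7: 'e' -> no (excluded)
Total matches: 5

5


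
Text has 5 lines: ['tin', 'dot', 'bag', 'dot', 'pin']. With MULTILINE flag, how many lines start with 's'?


With MULTILINE flag, ^ matches the start of each line.
Lines: ['tin', 'dot', 'bag', 'dot', 'pin']
Checking which lines start with 's':
  Line 1: 'tin' -> no
  Line 2: 'dot' -> no
  Line 3: 'bag' -> no
  Line 4: 'dot' -> no
  Line 5: 'pin' -> no
Matching lines: []
Count: 0

0


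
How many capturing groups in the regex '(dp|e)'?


To count capturing groups, count each '(' that starts a group.
Pattern: '(dp|e)'
Walking through the pattern:
  Position 0: '(' -> group #1
Total capturing groups: 1

1


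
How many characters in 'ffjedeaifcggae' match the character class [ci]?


Character class [ci] matches any of: {c, i}
Scanning string 'ffjedeaifcggae' character by character:
  pos 0: 'f' -> no
  pos 1: 'f' -> no
  pos 2: 'j' -> no
  pos 3: 'e' -> no
  pos 4: 'd' -> no
  pos 5: 'e' -> no
  pos 6: 'a' -> no
  pos 7: 'i' -> MATCH
  pos 8: 'f' -> no
  pos 9: 'c' -> MATCH
  pos 10: 'g' -> no
  pos 11: 'g' -> no
  pos 12: 'a' -> no
  pos 13: 'e' -> no
Total matches: 2

2


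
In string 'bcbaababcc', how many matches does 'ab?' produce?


Pattern 'ab?' matches 'a' optionally followed by 'b'.
String: 'bcbaababcc'
Scanning left to right for 'a' then checking next char:
  Match 1: 'a' (a not followed by b)
  Match 2: 'ab' (a followed by b)
  Match 3: 'ab' (a followed by b)
Total matches: 3

3


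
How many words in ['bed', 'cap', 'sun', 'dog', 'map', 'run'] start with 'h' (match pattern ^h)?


Pattern ^h anchors to start of word. Check which words begin with 'h':
  'bed' -> no
  'cap' -> no
  'sun' -> no
  'dog' -> no
  'map' -> no
  'run' -> no
Matching words: []
Count: 0

0


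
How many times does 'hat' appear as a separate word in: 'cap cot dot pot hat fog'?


Scanning each word for exact match 'hat':
  Word 1: 'cap' -> no
  Word 2: 'cot' -> no
  Word 3: 'dot' -> no
  Word 4: 'pot' -> no
  Word 5: 'hat' -> MATCH
  Word 6: 'fog' -> no
Total matches: 1

1


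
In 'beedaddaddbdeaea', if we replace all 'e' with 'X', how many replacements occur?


re.sub('e', 'X', text) replaces every occurrence of 'e' with 'X'.
Text: 'beedaddaddbdeaea'
Scanning for 'e':
  pos 1: 'e' -> replacement #1
  pos 2: 'e' -> replacement #2
  pos 12: 'e' -> replacement #3
  pos 14: 'e' -> replacement #4
Total replacements: 4

4


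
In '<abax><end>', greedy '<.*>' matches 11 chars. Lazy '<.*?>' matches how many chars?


Greedy '<.*>' tries to match as MUCH as possible.
Lazy '<.*?>' tries to match as LITTLE as possible.

String: '<abax><end>'
Greedy '<.*>' starts at first '<' and extends to the LAST '>': '<abax><end>' (11 chars)
Lazy '<.*?>' starts at first '<' and stops at the FIRST '>': '<abax>' (6 chars)

6


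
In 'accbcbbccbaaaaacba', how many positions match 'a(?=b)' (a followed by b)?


Lookahead 'a(?=b)' matches 'a' only when followed by 'b'.
String: 'accbcbbccbaaaaacba'
Checking each position where char is 'a':
  pos 0: 'a' -> no (next='c')
  pos 10: 'a' -> no (next='a')
  pos 11: 'a' -> no (next='a')
  pos 12: 'a' -> no (next='a')
  pos 13: 'a' -> no (next='a')
  pos 14: 'a' -> no (next='c')
Matching positions: []
Count: 0

0


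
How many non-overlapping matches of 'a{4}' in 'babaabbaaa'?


Pattern 'a{4}' matches exactly 4 consecutive a's (greedy, non-overlapping).
String: 'babaabbaaa'
Scanning for runs of a's:
  Run at pos 1: 'a' (length 1) -> 0 match(es)
  Run at pos 3: 'aa' (length 2) -> 0 match(es)
  Run at pos 7: 'aaa' (length 3) -> 0 match(es)
Matches found: []
Total: 0

0


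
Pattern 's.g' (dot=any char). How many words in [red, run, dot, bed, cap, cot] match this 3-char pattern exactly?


Pattern 's.g' means: starts with 's', any single char, ends with 'g'.
Checking each word (must be exactly 3 chars):
  'red' (len=3): no
  'run' (len=3): no
  'dot' (len=3): no
  'bed' (len=3): no
  'cap' (len=3): no
  'cot' (len=3): no
Matching words: []
Total: 0

0


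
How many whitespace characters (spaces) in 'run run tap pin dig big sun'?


\s matches whitespace characters (spaces, tabs, etc.).
Text: 'run run tap pin dig big sun'
This text has 7 words separated by spaces.
Number of spaces = number of words - 1 = 7 - 1 = 6

6


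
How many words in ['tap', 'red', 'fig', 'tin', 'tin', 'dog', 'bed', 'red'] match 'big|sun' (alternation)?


Alternation 'big|sun' matches either 'big' or 'sun'.
Checking each word:
  'tap' -> no
  'red' -> no
  'fig' -> no
  'tin' -> no
  'tin' -> no
  'dog' -> no
  'bed' -> no
  'red' -> no
Matches: []
Count: 0

0


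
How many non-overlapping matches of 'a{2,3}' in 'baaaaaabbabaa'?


Pattern 'a{2,3}' matches between 2 and 3 consecutive a's (greedy).
String: 'baaaaaabbabaa'
Finding runs of a's and applying greedy matching:
  Run at pos 1: 'aaaaaa' (length 6)
  Run at pos 9: 'a' (length 1)
  Run at pos 11: 'aa' (length 2)
Matches: ['aaa', 'aaa', 'aa']
Count: 3

3


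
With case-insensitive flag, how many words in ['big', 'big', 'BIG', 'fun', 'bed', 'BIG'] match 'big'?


Case-insensitive matching: compare each word's lowercase form to 'big'.
  'big' -> lower='big' -> MATCH
  'big' -> lower='big' -> MATCH
  'BIG' -> lower='big' -> MATCH
  'fun' -> lower='fun' -> no
  'bed' -> lower='bed' -> no
  'BIG' -> lower='big' -> MATCH
Matches: ['big', 'big', 'BIG', 'BIG']
Count: 4

4


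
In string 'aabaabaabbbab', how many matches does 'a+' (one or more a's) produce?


Pattern 'a+' matches one or more consecutive a's.
String: 'aabaabaabbbab'
Scanning for runs of a:
  Match 1: 'aa' (length 2)
  Match 2: 'aa' (length 2)
  Match 3: 'aa' (length 2)
  Match 4: 'a' (length 1)
Total matches: 4

4


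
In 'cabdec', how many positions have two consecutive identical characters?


Looking for consecutive identical characters in 'cabdec':
  pos 0-1: 'c' vs 'a' -> different
  pos 1-2: 'a' vs 'b' -> different
  pos 2-3: 'b' vs 'd' -> different
  pos 3-4: 'd' vs 'e' -> different
  pos 4-5: 'e' vs 'c' -> different
Consecutive identical pairs: []
Count: 0

0


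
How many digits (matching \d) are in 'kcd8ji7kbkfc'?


\d matches any digit 0-9.
Scanning 'kcd8ji7kbkfc':
  pos 3: '8' -> DIGIT
  pos 6: '7' -> DIGIT
Digits found: ['8', '7']
Total: 2

2


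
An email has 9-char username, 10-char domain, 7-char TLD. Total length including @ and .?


An email address has format: username@domain.tld
Username length: 9
'@' character: 1
Domain length: 10
'.' character: 1
TLD length: 7
Total = 9 + 1 + 10 + 1 + 7 = 28

28


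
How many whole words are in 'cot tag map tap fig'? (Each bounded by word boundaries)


Word boundaries (\b) mark the start/end of each word.
Text: 'cot tag map tap fig'
Splitting by whitespace:
  Word 1: 'cot'
  Word 2: 'tag'
  Word 3: 'map'
  Word 4: 'tap'
  Word 5: 'fig'
Total whole words: 5

5


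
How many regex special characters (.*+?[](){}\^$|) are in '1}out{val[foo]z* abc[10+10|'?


Regex special characters are: . * + ? [ ] ( ) { } \ ^ $ |
Scanning '1}out{val[foo]z* abc[10+10|':
  pos 1: '}' -> SPECIAL
  pos 5: '{' -> SPECIAL
  pos 9: '[' -> SPECIAL
  pos 13: ']' -> SPECIAL
  pos 15: '*' -> SPECIAL
  pos 20: '[' -> SPECIAL
  pos 23: '+' -> SPECIAL
  pos 26: '|' -> SPECIAL
Special chars found: ['}', '{', '[', ']', '*', '[', '+', '|']
Total: 8

8


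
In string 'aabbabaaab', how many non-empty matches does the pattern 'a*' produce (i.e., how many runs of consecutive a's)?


Pattern 'a*' matches zero or more a's. We want non-empty runs of consecutive a's.
String: 'aabbabaaab'
Walking through the string to find runs of a's:
  Run 1: positions 0-1 -> 'aa'
  Run 2: positions 4-4 -> 'a'
  Run 3: positions 6-8 -> 'aaa'
Non-empty runs found: ['aa', 'a', 'aaa']
Count: 3

3


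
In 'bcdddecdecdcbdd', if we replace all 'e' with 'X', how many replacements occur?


re.sub('e', 'X', text) replaces every occurrence of 'e' with 'X'.
Text: 'bcdddecdecdcbdd'
Scanning for 'e':
  pos 5: 'e' -> replacement #1
  pos 8: 'e' -> replacement #2
Total replacements: 2

2


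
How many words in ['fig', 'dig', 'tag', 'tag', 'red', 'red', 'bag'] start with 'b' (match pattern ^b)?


Pattern ^b anchors to start of word. Check which words begin with 'b':
  'fig' -> no
  'dig' -> no
  'tag' -> no
  'tag' -> no
  'red' -> no
  'red' -> no
  'bag' -> MATCH (starts with 'b')
Matching words: ['bag']
Count: 1

1


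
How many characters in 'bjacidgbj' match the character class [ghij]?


Character class [ghij] matches any of: {g, h, i, j}
Scanning string 'bjacidgbj' character by character:
  pos 0: 'b' -> no
  pos 1: 'j' -> MATCH
  pos 2: 'a' -> no
  pos 3: 'c' -> no
  pos 4: 'i' -> MATCH
  pos 5: 'd' -> no
  pos 6: 'g' -> MATCH
  pos 7: 'b' -> no
  pos 8: 'j' -> MATCH
Total matches: 4

4


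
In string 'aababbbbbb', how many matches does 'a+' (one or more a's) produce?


Pattern 'a+' matches one or more consecutive a's.
String: 'aababbbbbb'
Scanning for runs of a:
  Match 1: 'aa' (length 2)
  Match 2: 'a' (length 1)
Total matches: 2

2


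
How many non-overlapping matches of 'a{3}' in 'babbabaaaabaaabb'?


Pattern 'a{3}' matches exactly 3 consecutive a's (greedy, non-overlapping).
String: 'babbabaaaabaaabb'
Scanning for runs of a's:
  Run at pos 1: 'a' (length 1) -> 0 match(es)
  Run at pos 4: 'a' (length 1) -> 0 match(es)
  Run at pos 6: 'aaaa' (length 4) -> 1 match(es)
  Run at pos 11: 'aaa' (length 3) -> 1 match(es)
Matches found: ['aaa', 'aaa']
Total: 2

2


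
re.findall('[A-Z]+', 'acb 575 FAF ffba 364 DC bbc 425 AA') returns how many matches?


Pattern '[A-Z]+' finds one or more uppercase letters.
Text: 'acb 575 FAF ffba 364 DC bbc 425 AA'
Scanning for matches:
  Match 1: 'FAF'
  Match 2: 'DC'
  Match 3: 'AA'
Total matches: 3

3


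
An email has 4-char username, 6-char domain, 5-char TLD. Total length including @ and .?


An email address has format: username@domain.tld
Username length: 4
'@' character: 1
Domain length: 6
'.' character: 1
TLD length: 5
Total = 4 + 1 + 6 + 1 + 5 = 17

17


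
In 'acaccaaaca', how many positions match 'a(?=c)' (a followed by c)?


Lookahead 'a(?=c)' matches 'a' only when followed by 'c'.
String: 'acaccaaaca'
Checking each position where char is 'a':
  pos 0: 'a' -> MATCH (next='c')
  pos 2: 'a' -> MATCH (next='c')
  pos 5: 'a' -> no (next='a')
  pos 6: 'a' -> no (next='a')
  pos 7: 'a' -> MATCH (next='c')
Matching positions: [0, 2, 7]
Count: 3

3


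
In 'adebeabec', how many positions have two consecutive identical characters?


Looking for consecutive identical characters in 'adebeabec':
  pos 0-1: 'a' vs 'd' -> different
  pos 1-2: 'd' vs 'e' -> different
  pos 2-3: 'e' vs 'b' -> different
  pos 3-4: 'b' vs 'e' -> different
  pos 4-5: 'e' vs 'a' -> different
  pos 5-6: 'a' vs 'b' -> different
  pos 6-7: 'b' vs 'e' -> different
  pos 7-8: 'e' vs 'c' -> different
Consecutive identical pairs: []
Count: 0

0


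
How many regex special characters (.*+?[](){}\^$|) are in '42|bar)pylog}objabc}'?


Regex special characters are: . * + ? [ ] ( ) { } \ ^ $ |
Scanning '42|bar)pylog}objabc}':
  pos 2: '|' -> SPECIAL
  pos 6: ')' -> SPECIAL
  pos 12: '}' -> SPECIAL
  pos 19: '}' -> SPECIAL
Special chars found: ['|', ')', '}', '}']
Total: 4

4


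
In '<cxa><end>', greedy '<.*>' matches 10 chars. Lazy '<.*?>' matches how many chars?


Greedy '<.*>' tries to match as MUCH as possible.
Lazy '<.*?>' tries to match as LITTLE as possible.

String: '<cxa><end>'
Greedy '<.*>' starts at first '<' and extends to the LAST '>': '<cxa><end>' (10 chars)
Lazy '<.*?>' starts at first '<' and stops at the FIRST '>': '<cxa>' (5 chars)

5


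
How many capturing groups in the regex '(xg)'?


To count capturing groups, count each '(' that starts a group.
Pattern: '(xg)'
Walking through the pattern:
  Position 0: '(' -> group #1
Total capturing groups: 1

1


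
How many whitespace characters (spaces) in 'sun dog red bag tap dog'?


\s matches whitespace characters (spaces, tabs, etc.).
Text: 'sun dog red bag tap dog'
This text has 6 words separated by spaces.
Number of spaces = number of words - 1 = 6 - 1 = 5

5


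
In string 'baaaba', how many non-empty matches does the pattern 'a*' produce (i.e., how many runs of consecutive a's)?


Pattern 'a*' matches zero or more a's. We want non-empty runs of consecutive a's.
String: 'baaaba'
Walking through the string to find runs of a's:
  Run 1: positions 1-3 -> 'aaa'
  Run 2: positions 5-5 -> 'a'
Non-empty runs found: ['aaa', 'a']
Count: 2

2


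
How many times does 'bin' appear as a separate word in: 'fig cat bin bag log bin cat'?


Scanning each word for exact match 'bin':
  Word 1: 'fig' -> no
  Word 2: 'cat' -> no
  Word 3: 'bin' -> MATCH
  Word 4: 'bag' -> no
  Word 5: 'log' -> no
  Word 6: 'bin' -> MATCH
  Word 7: 'cat' -> no
Total matches: 2

2


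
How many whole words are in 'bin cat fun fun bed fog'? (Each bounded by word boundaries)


Word boundaries (\b) mark the start/end of each word.
Text: 'bin cat fun fun bed fog'
Splitting by whitespace:
  Word 1: 'bin'
  Word 2: 'cat'
  Word 3: 'fun'
  Word 4: 'fun'
  Word 5: 'bed'
  Word 6: 'fog'
Total whole words: 6

6


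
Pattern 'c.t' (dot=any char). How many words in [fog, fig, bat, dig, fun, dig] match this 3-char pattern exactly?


Pattern 'c.t' means: starts with 'c', any single char, ends with 't'.
Checking each word (must be exactly 3 chars):
  'fog' (len=3): no
  'fig' (len=3): no
  'bat' (len=3): no
  'dig' (len=3): no
  'fun' (len=3): no
  'dig' (len=3): no
Matching words: []
Total: 0

0


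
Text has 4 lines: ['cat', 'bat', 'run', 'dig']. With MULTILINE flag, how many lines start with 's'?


With MULTILINE flag, ^ matches the start of each line.
Lines: ['cat', 'bat', 'run', 'dig']
Checking which lines start with 's':
  Line 1: 'cat' -> no
  Line 2: 'bat' -> no
  Line 3: 'run' -> no
  Line 4: 'dig' -> no
Matching lines: []
Count: 0

0


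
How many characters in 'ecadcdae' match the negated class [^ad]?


Negated class [^ad] matches any char NOT in {a, d}
Scanning 'ecadcdae':
  pos 0: 'e' -> MATCH
  pos 1: 'c' -> MATCH
  pos 2: 'a' -> no (excluded)
  pos 3: 'd' -> no (excluded)
  pos 4: 'c' -> MATCH
  pos 5: 'd' -> no (excluded)
  pos 6: 'a' -> no (excluded)
  pos 7: 'e' -> MATCH
Total matches: 4

4


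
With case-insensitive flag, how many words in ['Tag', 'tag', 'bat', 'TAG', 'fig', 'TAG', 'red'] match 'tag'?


Case-insensitive matching: compare each word's lowercase form to 'tag'.
  'Tag' -> lower='tag' -> MATCH
  'tag' -> lower='tag' -> MATCH
  'bat' -> lower='bat' -> no
  'TAG' -> lower='tag' -> MATCH
  'fig' -> lower='fig' -> no
  'TAG' -> lower='tag' -> MATCH
  'red' -> lower='red' -> no
Matches: ['Tag', 'tag', 'TAG', 'TAG']
Count: 4

4


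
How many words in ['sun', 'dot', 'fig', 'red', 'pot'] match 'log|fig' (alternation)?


Alternation 'log|fig' matches either 'log' or 'fig'.
Checking each word:
  'sun' -> no
  'dot' -> no
  'fig' -> MATCH
  'red' -> no
  'pot' -> no
Matches: ['fig']
Count: 1

1


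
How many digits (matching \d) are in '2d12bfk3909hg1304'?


\d matches any digit 0-9.
Scanning '2d12bfk3909hg1304':
  pos 0: '2' -> DIGIT
  pos 2: '1' -> DIGIT
  pos 3: '2' -> DIGIT
  pos 7: '3' -> DIGIT
  pos 8: '9' -> DIGIT
  pos 9: '0' -> DIGIT
  pos 10: '9' -> DIGIT
  pos 13: '1' -> DIGIT
  pos 14: '3' -> DIGIT
  pos 15: '0' -> DIGIT
  pos 16: '4' -> DIGIT
Digits found: ['2', '1', '2', '3', '9', '0', '9', '1', '3', '0', '4']
Total: 11

11


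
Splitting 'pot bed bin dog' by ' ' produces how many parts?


Splitting by ' ' breaks the string at each occurrence of the separator.
Text: 'pot bed bin dog'
Parts after split:
  Part 1: 'pot'
  Part 2: 'bed'
  Part 3: 'bin'
  Part 4: 'dog'
Total parts: 4

4


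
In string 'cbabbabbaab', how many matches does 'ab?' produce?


Pattern 'ab?' matches 'a' optionally followed by 'b'.
String: 'cbabbabbaab'
Scanning left to right for 'a' then checking next char:
  Match 1: 'ab' (a followed by b)
  Match 2: 'ab' (a followed by b)
  Match 3: 'a' (a not followed by b)
  Match 4: 'ab' (a followed by b)
Total matches: 4

4


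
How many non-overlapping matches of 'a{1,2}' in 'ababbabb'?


Pattern 'a{1,2}' matches between 1 and 2 consecutive a's (greedy).
String: 'ababbabb'
Finding runs of a's and applying greedy matching:
  Run at pos 0: 'a' (length 1)
  Run at pos 2: 'a' (length 1)
  Run at pos 5: 'a' (length 1)
Matches: ['a', 'a', 'a']
Count: 3

3


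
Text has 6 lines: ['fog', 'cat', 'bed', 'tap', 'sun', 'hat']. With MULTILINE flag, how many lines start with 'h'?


With MULTILINE flag, ^ matches the start of each line.
Lines: ['fog', 'cat', 'bed', 'tap', 'sun', 'hat']
Checking which lines start with 'h':
  Line 1: 'fog' -> no
  Line 2: 'cat' -> no
  Line 3: 'bed' -> no
  Line 4: 'tap' -> no
  Line 5: 'sun' -> no
  Line 6: 'hat' -> MATCH
Matching lines: ['hat']
Count: 1

1


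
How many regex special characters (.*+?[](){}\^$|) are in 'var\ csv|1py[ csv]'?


Regex special characters are: . * + ? [ ] ( ) { } \ ^ $ |
Scanning 'var\ csv|1py[ csv]':
  pos 3: '\' -> SPECIAL
  pos 8: '|' -> SPECIAL
  pos 12: '[' -> SPECIAL
  pos 17: ']' -> SPECIAL
Special chars found: ['\\', '|', '[', ']']
Total: 4

4


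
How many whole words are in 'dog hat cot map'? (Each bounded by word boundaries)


Word boundaries (\b) mark the start/end of each word.
Text: 'dog hat cot map'
Splitting by whitespace:
  Word 1: 'dog'
  Word 2: 'hat'
  Word 3: 'cot'
  Word 4: 'map'
Total whole words: 4

4


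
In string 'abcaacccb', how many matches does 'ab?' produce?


Pattern 'ab?' matches 'a' optionally followed by 'b'.
String: 'abcaacccb'
Scanning left to right for 'a' then checking next char:
  Match 1: 'ab' (a followed by b)
  Match 2: 'a' (a not followed by b)
  Match 3: 'a' (a not followed by b)
Total matches: 3

3


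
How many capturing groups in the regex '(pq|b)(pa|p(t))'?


To count capturing groups, count each '(' that starts a group.
Pattern: '(pq|b)(pa|p(t))'
Walking through the pattern:
  Position 0: '(' -> group #1
  Position 6: '(' -> group #2
  Position 11: '(' -> group #3
Total capturing groups: 3

3


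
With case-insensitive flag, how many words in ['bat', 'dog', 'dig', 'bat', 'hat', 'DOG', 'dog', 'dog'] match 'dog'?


Case-insensitive matching: compare each word's lowercase form to 'dog'.
  'bat' -> lower='bat' -> no
  'dog' -> lower='dog' -> MATCH
  'dig' -> lower='dig' -> no
  'bat' -> lower='bat' -> no
  'hat' -> lower='hat' -> no
  'DOG' -> lower='dog' -> MATCH
  'dog' -> lower='dog' -> MATCH
  'dog' -> lower='dog' -> MATCH
Matches: ['dog', 'DOG', 'dog', 'dog']
Count: 4

4
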